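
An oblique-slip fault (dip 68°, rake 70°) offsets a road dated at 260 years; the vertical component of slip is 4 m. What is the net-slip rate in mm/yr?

17.7 mm/yr

dip-slip = throw / sin(dip) = 4 / sin(68°) = 4.314 m
net slip = dip-slip / sin(rake) = 4.314 / sin(70°) = 4.591 m
rate = 4.591 m / 260 years = 0.0177 m/yr = 17.7 mm/yr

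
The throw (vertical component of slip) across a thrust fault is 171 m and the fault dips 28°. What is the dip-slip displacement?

dip-slip = throw / sin(dip) = 171 / sin(28°) = 364 m

364 m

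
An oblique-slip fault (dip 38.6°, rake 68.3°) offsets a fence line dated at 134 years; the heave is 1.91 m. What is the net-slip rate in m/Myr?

dip-slip = heave / cos(dip) = 1.91 / cos(38.6°) = 2.444 m
net slip = dip-slip / sin(rake) = 2.444 / sin(68.3°) = 2.630 m
rate = 2.630 m / 134 years = 0.0196 m/yr = 19600 m/Myr

19600 m/Myr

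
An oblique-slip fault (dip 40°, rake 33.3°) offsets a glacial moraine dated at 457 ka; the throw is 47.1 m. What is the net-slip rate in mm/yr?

dip-slip = throw / sin(dip) = 47.1 / sin(40°) = 73.27 m
net slip = dip-slip / sin(rake) = 73.27 / sin(33.3°) = 133.5 m
rate = 133.5 m / 457 ka = 0.000292 m/yr = 0.292 mm/yr

0.292 mm/yr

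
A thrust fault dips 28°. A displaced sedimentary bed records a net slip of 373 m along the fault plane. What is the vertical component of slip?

175 m

throw = dip-slip × sin(dip) = 373 m × sin(28°) = 175 m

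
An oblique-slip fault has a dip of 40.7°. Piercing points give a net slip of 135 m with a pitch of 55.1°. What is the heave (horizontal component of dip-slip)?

dip-slip = net slip × sin(rake) = 135 m × sin(55.1°) = 110.7 m
heave = dip-slip × cos(dip) = 110.7 × cos(40.7°) = 83.9 m

83.9 m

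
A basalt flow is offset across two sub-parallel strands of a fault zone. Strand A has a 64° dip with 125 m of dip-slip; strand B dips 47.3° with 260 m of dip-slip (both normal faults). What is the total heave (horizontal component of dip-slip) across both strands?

231 m

heave_A = 125 × cos(64°) = 54.80 m
heave_B = 260 × cos(47.3°) = 176.3 m
total = 54.80 + 176.3 = 231 m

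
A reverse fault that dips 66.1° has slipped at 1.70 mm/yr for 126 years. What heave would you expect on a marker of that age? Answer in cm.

dip-slip = rate × time = 1.70 mm/yr × 126 years = 0.2142 m
heave = dip-slip × cos(dip) = 0.2142 × cos(66.1°) = 0.0868 m = 8.68 cm

8.68 cm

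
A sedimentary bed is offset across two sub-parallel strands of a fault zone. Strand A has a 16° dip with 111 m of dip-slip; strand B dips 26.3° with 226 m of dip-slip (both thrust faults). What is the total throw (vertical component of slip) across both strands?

throw_A = 111 × sin(16°) = 30.60 m
throw_B = 226 × sin(26.3°) = 100.1 m
total = 30.60 + 100.1 = 131 m

131 m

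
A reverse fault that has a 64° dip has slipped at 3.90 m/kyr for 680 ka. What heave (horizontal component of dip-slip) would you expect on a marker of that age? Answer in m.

dip-slip = rate × time = 3.90 m/kyr × 680 ka = 2652 m
heave = dip-slip × cos(dip) = 2652 × cos(64°) = 1160 m

1160 m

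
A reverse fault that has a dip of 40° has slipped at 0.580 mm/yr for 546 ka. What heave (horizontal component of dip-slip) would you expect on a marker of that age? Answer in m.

dip-slip = rate × time = 0.580 mm/yr × 546 ka = 316.7 m
heave = dip-slip × cos(dip) = 316.7 × cos(40°) = 243 m

243 m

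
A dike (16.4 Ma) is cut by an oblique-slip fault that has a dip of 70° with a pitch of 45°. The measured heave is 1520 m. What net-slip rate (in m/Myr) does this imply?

dip-slip = heave / cos(dip) = 1520 / cos(70°) = 4444 m
net slip = dip-slip / sin(rake) = 4444 / sin(45°) = 6285 m
rate = 6285 m / 16.4 Ma = 0.000383 m/yr = 383 m/Myr

383 m/Myr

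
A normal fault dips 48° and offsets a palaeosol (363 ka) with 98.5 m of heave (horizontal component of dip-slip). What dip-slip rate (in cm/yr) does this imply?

0.0406 cm/yr

dip-slip = heave / cos(dip) = 98.5 m / cos(48°) = 147.2 m
rate = 147.2 m / 363 ka = 0.000406 m/yr = 0.0406 cm/yr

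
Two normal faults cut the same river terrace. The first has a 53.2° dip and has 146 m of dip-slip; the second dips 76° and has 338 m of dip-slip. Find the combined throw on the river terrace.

445 m

throw_A = 146 × sin(53.2°) = 116.9 m
throw_B = 338 × sin(76°) = 328 m
total = 116.9 + 328 = 445 m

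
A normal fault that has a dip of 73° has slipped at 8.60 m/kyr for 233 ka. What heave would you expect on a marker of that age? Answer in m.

586 m

dip-slip = rate × time = 8.60 m/kyr × 233 ka = 2004 m
heave = dip-slip × cos(dip) = 2004 × cos(73°) = 586 m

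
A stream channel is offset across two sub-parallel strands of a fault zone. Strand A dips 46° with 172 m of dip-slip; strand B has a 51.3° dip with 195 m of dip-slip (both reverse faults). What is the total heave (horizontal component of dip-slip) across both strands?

heave_A = 172 × cos(46°) = 119.5 m
heave_B = 195 × cos(51.3°) = 121.9 m
total = 119.5 + 121.9 = 241 m

241 m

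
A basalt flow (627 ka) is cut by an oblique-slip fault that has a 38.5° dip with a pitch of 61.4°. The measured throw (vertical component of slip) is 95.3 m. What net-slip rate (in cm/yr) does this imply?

0.0278 cm/yr

dip-slip = throw / sin(dip) = 95.3 / sin(38.5°) = 153.1 m
net slip = dip-slip / sin(rake) = 153.1 / sin(61.4°) = 174.4 m
rate = 174.4 m / 627 ka = 0.000278 m/yr = 0.0278 cm/yr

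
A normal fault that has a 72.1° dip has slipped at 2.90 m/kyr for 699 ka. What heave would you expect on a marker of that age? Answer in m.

623 m

dip-slip = rate × time = 2.90 m/kyr × 699 ka = 2027 m
heave = dip-slip × cos(dip) = 2027 × cos(72.1°) = 623 m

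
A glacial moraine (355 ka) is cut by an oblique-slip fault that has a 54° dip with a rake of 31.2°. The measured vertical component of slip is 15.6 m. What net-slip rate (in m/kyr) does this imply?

dip-slip = throw / sin(dip) = 15.6 / sin(54°) = 19.28 m
net slip = dip-slip / sin(rake) = 19.28 / sin(31.2°) = 37.22 m
rate = 37.22 m / 355 ka = 0.000105 m/yr = 0.105 m/kyr

0.105 m/kyr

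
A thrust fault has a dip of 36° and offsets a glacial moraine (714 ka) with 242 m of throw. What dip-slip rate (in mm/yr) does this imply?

dip-slip = throw / sin(dip) = 242 m / sin(36°) = 411.7 m
rate = 411.7 m / 714 ka = 0.000577 m/yr = 0.577 mm/yr

0.577 mm/yr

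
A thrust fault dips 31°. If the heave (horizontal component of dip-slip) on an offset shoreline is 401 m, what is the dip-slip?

468 m

dip-slip = heave / cos(dip) = 401 / cos(31°) = 468 m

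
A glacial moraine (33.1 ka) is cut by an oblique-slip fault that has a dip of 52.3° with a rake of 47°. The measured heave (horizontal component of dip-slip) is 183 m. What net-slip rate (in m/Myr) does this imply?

12400 m/Myr

dip-slip = heave / cos(dip) = 183 / cos(52.3°) = 299.3 m
net slip = dip-slip / sin(rake) = 299.3 / sin(47°) = 409.2 m
rate = 409.2 m / 33.1 ka = 0.0124 m/yr = 12400 m/Myr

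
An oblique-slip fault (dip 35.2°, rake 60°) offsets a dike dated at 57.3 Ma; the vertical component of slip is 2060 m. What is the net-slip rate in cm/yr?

0.00720 cm/yr

dip-slip = throw / sin(dip) = 2060 / sin(35.2°) = 3574 m
net slip = dip-slip / sin(rake) = 3574 / sin(60°) = 4127 m
rate = 4127 m / 57.3 Ma = 0.0000720 m/yr = 0.00720 cm/yr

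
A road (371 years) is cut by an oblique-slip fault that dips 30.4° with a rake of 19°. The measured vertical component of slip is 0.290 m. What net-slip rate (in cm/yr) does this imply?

0.474 cm/yr

dip-slip = throw / sin(dip) = 0.290 / sin(30.4°) = 0.5731 m
net slip = dip-slip / sin(rake) = 0.5731 / sin(19°) = 1.760 m
rate = 1.760 m / 371 years = 0.00474 m/yr = 0.474 cm/yr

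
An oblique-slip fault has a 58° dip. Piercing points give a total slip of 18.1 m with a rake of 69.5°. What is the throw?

14.4 m

dip-slip = net slip × sin(rake) = 18.1 m × sin(69.5°) = 16.95 m
throw = dip-slip × sin(dip) = 16.95 × sin(58°) = 14.4 m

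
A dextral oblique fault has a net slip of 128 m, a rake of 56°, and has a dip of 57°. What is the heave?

dip-slip = net slip × sin(rake) = 128 m × sin(56°) = 106.1 m
heave = dip-slip × cos(dip) = 106.1 × cos(57°) = 57.8 m

57.8 m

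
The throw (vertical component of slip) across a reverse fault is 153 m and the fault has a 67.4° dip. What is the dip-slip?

166 m

dip-slip = throw / sin(dip) = 153 / sin(67.4°) = 166 m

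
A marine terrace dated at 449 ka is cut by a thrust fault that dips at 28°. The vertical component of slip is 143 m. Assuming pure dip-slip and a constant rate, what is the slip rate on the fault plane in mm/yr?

0.678 mm/yr

dip-slip = throw / sin(dip) = 143 m / sin(28°) = 304.6 m
rate = 304.6 m / 449 ka = 0.000678 m/yr = 0.678 mm/yr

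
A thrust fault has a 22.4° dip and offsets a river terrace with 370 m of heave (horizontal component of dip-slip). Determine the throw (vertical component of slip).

153 m

throw = heave × tan(dip) = 370 × tan(22.4°) = 153 m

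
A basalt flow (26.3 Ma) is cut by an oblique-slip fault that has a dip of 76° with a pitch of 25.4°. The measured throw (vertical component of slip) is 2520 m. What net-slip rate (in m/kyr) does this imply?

dip-slip = throw / sin(dip) = 2520 / sin(76°) = 2597 m
net slip = dip-slip / sin(rake) = 2597 / sin(25.4°) = 6055 m
rate = 6055 m / 26.3 Ma = 0.000230 m/yr = 0.230 m/kyr

0.230 m/kyr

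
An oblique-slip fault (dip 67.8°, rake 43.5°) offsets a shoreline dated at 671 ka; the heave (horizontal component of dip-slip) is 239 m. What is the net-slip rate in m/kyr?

dip-slip = heave / cos(dip) = 239 / cos(67.8°) = 632.5 m
net slip = dip-slip / sin(rake) = 632.5 / sin(43.5°) = 918.9 m
rate = 918.9 m / 671 ka = 0.00137 m/yr = 1.37 m/kyr

1.37 m/kyr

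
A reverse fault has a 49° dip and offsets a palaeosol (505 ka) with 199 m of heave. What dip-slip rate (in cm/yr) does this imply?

dip-slip = heave / cos(dip) = 199 m / cos(49°) = 303.3 m
rate = 303.3 m / 505 ka = 0.000601 m/yr = 0.0601 cm/yr

0.0601 cm/yr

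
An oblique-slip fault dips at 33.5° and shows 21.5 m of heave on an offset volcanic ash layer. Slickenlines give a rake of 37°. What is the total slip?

dip-slip = heave / cos(dip) = 21.5 / cos(33.5°) = 25.78 m
net slip = dip-slip / sin(rake) = 25.78 / sin(37°) = 42.8 m

42.8 m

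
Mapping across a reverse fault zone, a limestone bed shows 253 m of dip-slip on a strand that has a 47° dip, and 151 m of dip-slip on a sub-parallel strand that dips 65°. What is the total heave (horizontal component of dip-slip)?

heave_A = 253 × cos(47°) = 172.5 m
heave_B = 151 × cos(65°) = 63.82 m
total = 172.5 + 63.82 = 236 m

236 m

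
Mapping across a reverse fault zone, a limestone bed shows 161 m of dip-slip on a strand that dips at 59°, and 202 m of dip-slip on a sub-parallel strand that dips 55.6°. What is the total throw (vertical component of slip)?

305 m

throw_A = 161 × sin(59°) = 138 m
throw_B = 202 × sin(55.6°) = 166.7 m
total = 138 + 166.7 = 305 m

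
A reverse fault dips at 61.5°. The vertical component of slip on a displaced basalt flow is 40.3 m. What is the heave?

heave = throw / tan(dip) = 40.3 / tan(61.5°) = 21.9 m

21.9 m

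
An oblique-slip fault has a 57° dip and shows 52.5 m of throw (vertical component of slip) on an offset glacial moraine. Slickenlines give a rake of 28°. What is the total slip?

dip-slip = throw / sin(dip) = 52.5 / sin(57°) = 62.60 m
net slip = dip-slip / sin(rake) = 62.60 / sin(28°) = 133 m

133 m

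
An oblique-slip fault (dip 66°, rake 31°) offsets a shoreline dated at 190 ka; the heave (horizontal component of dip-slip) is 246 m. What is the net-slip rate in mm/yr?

dip-slip = heave / cos(dip) = 246 / cos(66°) = 604.8 m
net slip = dip-slip / sin(rake) = 604.8 / sin(31°) = 1174 m
rate = 1174 m / 190 ka = 0.00618 m/yr = 6.18 mm/yr

6.18 mm/yr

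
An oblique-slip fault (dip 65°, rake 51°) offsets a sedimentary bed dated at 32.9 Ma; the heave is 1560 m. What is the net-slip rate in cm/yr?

0.0144 cm/yr

dip-slip = heave / cos(dip) = 1560 / cos(65°) = 3691 m
net slip = dip-slip / sin(rake) = 3691 / sin(51°) = 4750 m
rate = 4750 m / 32.9 Ma = 0.000144 m/yr = 0.0144 cm/yr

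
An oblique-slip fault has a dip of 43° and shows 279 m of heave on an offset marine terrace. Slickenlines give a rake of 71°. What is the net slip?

dip-slip = heave / cos(dip) = 279 / cos(43°) = 381.5 m
net slip = dip-slip / sin(rake) = 381.5 / sin(71°) = 403 m

403 m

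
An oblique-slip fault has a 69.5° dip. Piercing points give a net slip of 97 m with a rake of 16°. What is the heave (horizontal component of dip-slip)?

dip-slip = net slip × sin(rake) = 97 m × sin(16°) = 26.74 m
heave = dip-slip × cos(dip) = 26.74 × cos(69.5°) = 9.36 m

9.36 m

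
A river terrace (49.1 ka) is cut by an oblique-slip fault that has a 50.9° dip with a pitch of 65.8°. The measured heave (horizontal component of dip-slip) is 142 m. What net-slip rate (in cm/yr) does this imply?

0.503 cm/yr

dip-slip = heave / cos(dip) = 142 / cos(50.9°) = 225.2 m
net slip = dip-slip / sin(rake) = 225.2 / sin(65.8°) = 246.8 m
rate = 246.8 m / 49.1 ka = 0.00503 m/yr = 0.503 cm/yr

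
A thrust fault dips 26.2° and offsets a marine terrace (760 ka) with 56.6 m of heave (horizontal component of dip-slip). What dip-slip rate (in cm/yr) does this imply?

dip-slip = heave / cos(dip) = 56.6 m / cos(26.2°) = 63.08 m
rate = 63.08 m / 760 ka = 0.0000830 m/yr = 0.00830 cm/yr

0.00830 cm/yr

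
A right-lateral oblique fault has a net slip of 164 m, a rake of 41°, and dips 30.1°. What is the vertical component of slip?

54 m

dip-slip = net slip × sin(rake) = 164 m × sin(41°) = 107.6 m
throw = dip-slip × sin(dip) = 107.6 × sin(30.1°) = 54 m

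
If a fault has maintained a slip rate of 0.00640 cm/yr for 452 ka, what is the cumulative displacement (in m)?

28.9 m

slip = rate × time = 0.00640 cm/yr × 452 ka = 28.9 m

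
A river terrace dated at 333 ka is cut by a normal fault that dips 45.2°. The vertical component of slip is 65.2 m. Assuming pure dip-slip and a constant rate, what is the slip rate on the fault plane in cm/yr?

0.0276 cm/yr

dip-slip = throw / sin(dip) = 65.2 m / sin(45.2°) = 91.89 m
rate = 91.89 m / 333 ka = 0.000276 m/yr = 0.0276 cm/yr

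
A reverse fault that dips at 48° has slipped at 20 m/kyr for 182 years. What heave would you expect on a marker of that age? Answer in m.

dip-slip = rate × time = 20 m/kyr × 182 years = 3.640 m
heave = dip-slip × cos(dip) = 3.640 × cos(48°) = 2.44 m

2.44 m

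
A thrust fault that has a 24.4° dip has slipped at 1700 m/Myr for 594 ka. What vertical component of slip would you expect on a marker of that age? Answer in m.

dip-slip = rate × time = 1700 m/Myr × 594 ka = 1010 m
throw = dip-slip × sin(dip) = 1010 × sin(24.4°) = 417 m

417 m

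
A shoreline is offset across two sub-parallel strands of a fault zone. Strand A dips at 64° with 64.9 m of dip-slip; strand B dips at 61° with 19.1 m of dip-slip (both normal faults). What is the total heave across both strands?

37.7 m

heave_A = 64.9 × cos(64°) = 28.45 m
heave_B = 19.1 × cos(61°) = 9.260 m
total = 28.45 + 9.260 = 37.7 m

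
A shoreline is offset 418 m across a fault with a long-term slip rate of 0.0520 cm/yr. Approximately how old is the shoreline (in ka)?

age = offset / rate = 418 m / (0.0520 cm/yr) = 804000 yr = 804 ka

804 ka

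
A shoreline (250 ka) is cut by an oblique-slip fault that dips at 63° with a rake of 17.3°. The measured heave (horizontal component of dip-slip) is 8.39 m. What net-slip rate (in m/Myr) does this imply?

dip-slip = heave / cos(dip) = 8.39 / cos(63°) = 18.48 m
net slip = dip-slip / sin(rake) = 18.48 / sin(17.3°) = 62.15 m
rate = 62.15 m / 250 ka = 0.000249 m/yr = 249 m/Myr

249 m/Myr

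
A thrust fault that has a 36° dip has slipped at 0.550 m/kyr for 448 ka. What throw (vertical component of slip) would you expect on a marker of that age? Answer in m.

dip-slip = rate × time = 0.550 m/kyr × 448 ka = 246.4 m
throw = dip-slip × sin(dip) = 246.4 × sin(36°) = 145 m

145 m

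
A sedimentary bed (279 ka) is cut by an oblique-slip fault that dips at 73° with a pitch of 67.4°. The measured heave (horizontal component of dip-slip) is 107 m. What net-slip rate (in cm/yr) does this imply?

0.142 cm/yr

dip-slip = heave / cos(dip) = 107 / cos(73°) = 366 m
net slip = dip-slip / sin(rake) = 366 / sin(67.4°) = 396.4 m
rate = 396.4 m / 279 ka = 0.00142 m/yr = 0.142 cm/yr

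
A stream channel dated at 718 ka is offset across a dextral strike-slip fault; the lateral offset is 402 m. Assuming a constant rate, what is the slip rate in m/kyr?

rate = 402 m / 718 ka = 0.000560 m/yr = 0.560 m/kyr

0.560 m/kyr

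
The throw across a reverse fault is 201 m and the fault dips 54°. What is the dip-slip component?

dip-slip = throw / sin(dip) = 201 / sin(54°) = 248 m

248 m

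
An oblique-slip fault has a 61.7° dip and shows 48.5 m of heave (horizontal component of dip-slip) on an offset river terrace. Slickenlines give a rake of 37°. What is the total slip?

dip-slip = heave / cos(dip) = 48.5 / cos(61.7°) = 102.3 m
net slip = dip-slip / sin(rake) = 102.3 / sin(37°) = 170 m

170 m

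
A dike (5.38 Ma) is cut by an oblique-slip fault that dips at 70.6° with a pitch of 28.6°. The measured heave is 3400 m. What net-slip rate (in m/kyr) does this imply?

3.97 m/kyr

dip-slip = heave / cos(dip) = 3400 / cos(70.6°) = 10240 m
net slip = dip-slip / sin(rake) = 10240 / sin(28.6°) = 21380 m
rate = 21380 m / 5.38 Ma = 0.00397 m/yr = 3.97 m/kyr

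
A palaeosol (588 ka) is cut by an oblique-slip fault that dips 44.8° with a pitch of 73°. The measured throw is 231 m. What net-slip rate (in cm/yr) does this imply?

0.0583 cm/yr

dip-slip = throw / sin(dip) = 231 / sin(44.8°) = 327.8 m
net slip = dip-slip / sin(rake) = 327.8 / sin(73°) = 342.8 m
rate = 342.8 m / 588 ka = 0.000583 m/yr = 0.0583 cm/yr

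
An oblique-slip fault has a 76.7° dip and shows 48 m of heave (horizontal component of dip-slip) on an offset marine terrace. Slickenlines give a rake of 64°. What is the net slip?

232 m

dip-slip = heave / cos(dip) = 48 / cos(76.7°) = 208.7 m
net slip = dip-slip / sin(rake) = 208.7 / sin(64°) = 232 m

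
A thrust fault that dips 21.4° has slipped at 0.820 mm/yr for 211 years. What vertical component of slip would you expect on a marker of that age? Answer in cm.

dip-slip = rate × time = 0.820 mm/yr × 211 years = 0.1730 m
throw = dip-slip × sin(dip) = 0.1730 × sin(21.4°) = 0.0631 m = 6.31 cm

6.31 cm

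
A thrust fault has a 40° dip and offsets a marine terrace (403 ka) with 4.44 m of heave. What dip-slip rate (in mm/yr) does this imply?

dip-slip = heave / cos(dip) = 4.44 m / cos(40°) = 5.796 m
rate = 5.796 m / 403 ka = 0.0000144 m/yr = 0.0144 mm/yr

0.0144 mm/yr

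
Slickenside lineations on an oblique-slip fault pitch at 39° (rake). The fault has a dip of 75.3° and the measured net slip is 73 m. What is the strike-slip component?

strike-slip = net slip × cos(rake) = 73 m × cos(39°) = 56.7 m

56.7 m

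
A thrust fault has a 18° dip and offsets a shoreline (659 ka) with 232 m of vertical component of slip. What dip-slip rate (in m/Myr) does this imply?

dip-slip = throw / sin(dip) = 232 m / sin(18°) = 750.8 m
rate = 750.8 m / 659 ka = 0.00114 m/yr = 1140 m/Myr

1140 m/Myr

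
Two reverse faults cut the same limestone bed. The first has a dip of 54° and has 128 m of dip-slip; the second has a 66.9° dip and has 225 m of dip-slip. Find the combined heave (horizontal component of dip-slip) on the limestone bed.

heave_A = 128 × cos(54°) = 75.24 m
heave_B = 225 × cos(66.9°) = 88.28 m
total = 75.24 + 88.28 = 164 m

164 m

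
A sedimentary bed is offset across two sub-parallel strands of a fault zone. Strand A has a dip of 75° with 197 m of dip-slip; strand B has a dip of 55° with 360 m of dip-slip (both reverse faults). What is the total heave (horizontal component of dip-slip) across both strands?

257 m

heave_A = 197 × cos(75°) = 50.99 m
heave_B = 360 × cos(55°) = 206.5 m
total = 50.99 + 206.5 = 257 m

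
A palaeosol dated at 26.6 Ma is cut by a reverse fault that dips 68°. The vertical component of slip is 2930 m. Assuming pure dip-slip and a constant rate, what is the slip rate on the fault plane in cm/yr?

0.0119 cm/yr

dip-slip = throw / sin(dip) = 2930 m / sin(68°) = 3160 m
rate = 3160 m / 26.6 Ma = 0.000119 m/yr = 0.0119 cm/yr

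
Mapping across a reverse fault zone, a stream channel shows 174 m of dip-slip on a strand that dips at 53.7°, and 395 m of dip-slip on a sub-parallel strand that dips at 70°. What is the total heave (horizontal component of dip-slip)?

heave_A = 174 × cos(53.7°) = 103 m
heave_B = 395 × cos(70°) = 135.1 m
total = 103 + 135.1 = 238 m

238 m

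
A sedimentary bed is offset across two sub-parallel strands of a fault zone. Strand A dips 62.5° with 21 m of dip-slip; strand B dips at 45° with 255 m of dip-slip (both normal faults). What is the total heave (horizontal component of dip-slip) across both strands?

heave_A = 21 × cos(62.5°) = 9.697 m
heave_B = 255 × cos(45°) = 180.3 m
total = 9.697 + 180.3 = 190 m

190 m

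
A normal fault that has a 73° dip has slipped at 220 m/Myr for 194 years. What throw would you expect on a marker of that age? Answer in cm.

dip-slip = rate × time = 220 m/Myr × 194 years = 0.04268 m
throw = dip-slip × sin(dip) = 0.04268 × sin(73°) = 0.0408 m = 4.08 cm

4.08 cm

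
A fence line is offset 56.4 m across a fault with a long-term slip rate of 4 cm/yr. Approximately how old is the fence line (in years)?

1410 years

age = offset / rate = 56.4 m / (4 cm/yr) = 1410 yr = 1410 years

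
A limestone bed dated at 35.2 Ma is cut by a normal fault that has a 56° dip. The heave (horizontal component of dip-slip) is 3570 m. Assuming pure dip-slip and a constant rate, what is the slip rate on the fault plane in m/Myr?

dip-slip = heave / cos(dip) = 3570 m / cos(56°) = 6384 m
rate = 6384 m / 35.2 Ma = 0.000181 m/yr = 181 m/Myr

181 m/Myr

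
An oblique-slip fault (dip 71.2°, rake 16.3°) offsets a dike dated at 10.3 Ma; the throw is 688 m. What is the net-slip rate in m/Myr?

dip-slip = throw / sin(dip) = 688 / sin(71.2°) = 726.8 m
net slip = dip-slip / sin(rake) = 726.8 / sin(16.3°) = 2589 m
rate = 2589 m / 10.3 Ma = 0.000251 m/yr = 251 m/Myr

251 m/Myr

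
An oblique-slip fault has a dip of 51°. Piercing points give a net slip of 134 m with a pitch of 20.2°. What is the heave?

dip-slip = net slip × sin(rake) = 134 m × sin(20.2°) = 46.27 m
heave = dip-slip × cos(dip) = 46.27 × cos(51°) = 29.1 m

29.1 m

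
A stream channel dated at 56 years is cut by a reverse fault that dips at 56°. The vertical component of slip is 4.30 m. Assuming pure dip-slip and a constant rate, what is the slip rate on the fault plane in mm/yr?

dip-slip = throw / sin(dip) = 4.30 m / sin(56°) = 5.187 m
rate = 5.187 m / 56 years = 0.0926 m/yr = 92.6 mm/yr

92.6 mm/yr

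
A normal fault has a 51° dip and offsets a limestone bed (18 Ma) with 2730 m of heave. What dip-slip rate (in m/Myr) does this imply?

dip-slip = heave / cos(dip) = 2730 m / cos(51°) = 4338 m
rate = 4338 m / 18 Ma = 0.000241 m/yr = 241 m/Myr

241 m/Myr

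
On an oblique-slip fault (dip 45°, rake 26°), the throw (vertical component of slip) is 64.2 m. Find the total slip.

207 m

dip-slip = throw / sin(dip) = 64.2 / sin(45°) = 90.79 m
net slip = dip-slip / sin(rake) = 90.79 / sin(26°) = 207 m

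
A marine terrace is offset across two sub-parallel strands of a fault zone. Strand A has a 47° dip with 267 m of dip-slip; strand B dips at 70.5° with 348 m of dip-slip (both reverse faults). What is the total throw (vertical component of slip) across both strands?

throw_A = 267 × sin(47°) = 195.3 m
throw_B = 348 × sin(70.5°) = 328 m
total = 195.3 + 328 = 523 m

523 m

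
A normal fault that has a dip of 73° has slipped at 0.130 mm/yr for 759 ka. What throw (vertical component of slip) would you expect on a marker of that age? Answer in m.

94.4 m

dip-slip = rate × time = 0.130 mm/yr × 759 ka = 98.67 m
throw = dip-slip × sin(dip) = 98.67 × sin(73°) = 94.4 m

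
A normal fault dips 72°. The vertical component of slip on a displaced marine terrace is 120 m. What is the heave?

39 m

heave = throw / tan(dip) = 120 / tan(72°) = 39 m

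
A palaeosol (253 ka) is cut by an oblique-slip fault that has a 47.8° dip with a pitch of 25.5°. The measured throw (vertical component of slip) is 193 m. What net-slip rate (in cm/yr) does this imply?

0.239 cm/yr

dip-slip = throw / sin(dip) = 193 / sin(47.8°) = 260.5 m
net slip = dip-slip / sin(rake) = 260.5 / sin(25.5°) = 605.2 m
rate = 605.2 m / 253 ka = 0.00239 m/yr = 0.239 cm/yr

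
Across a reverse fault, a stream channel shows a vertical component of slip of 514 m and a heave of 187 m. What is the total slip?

net slip = √(throw² + heave²) = √(514² + 187²) = 547 m

547 m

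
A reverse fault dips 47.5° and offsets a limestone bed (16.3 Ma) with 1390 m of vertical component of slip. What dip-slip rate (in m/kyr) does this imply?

dip-slip = throw / sin(dip) = 1390 m / sin(47.5°) = 1885 m
rate = 1885 m / 16.3 Ma = 0.000116 m/yr = 0.116 m/kyr

0.116 m/kyr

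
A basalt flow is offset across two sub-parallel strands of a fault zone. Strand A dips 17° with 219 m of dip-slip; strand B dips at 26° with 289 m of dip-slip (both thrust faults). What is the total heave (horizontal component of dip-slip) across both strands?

heave_A = 219 × cos(17°) = 209.4 m
heave_B = 289 × cos(26°) = 259.8 m
total = 209.4 + 259.8 = 469 m

469 m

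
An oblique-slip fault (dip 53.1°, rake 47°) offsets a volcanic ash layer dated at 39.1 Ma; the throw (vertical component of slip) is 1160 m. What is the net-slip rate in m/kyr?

dip-slip = throw / sin(dip) = 1160 / sin(53.1°) = 1451 m
net slip = dip-slip / sin(rake) = 1451 / sin(47°) = 1983 m
rate = 1983 m / 39.1 Ma = 0.0000507 m/yr = 0.0507 m/kyr

0.0507 m/kyr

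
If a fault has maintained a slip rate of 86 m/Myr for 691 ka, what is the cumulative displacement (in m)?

slip = rate × time = 86 m/Myr × 691 ka = 59.4 m

59.4 m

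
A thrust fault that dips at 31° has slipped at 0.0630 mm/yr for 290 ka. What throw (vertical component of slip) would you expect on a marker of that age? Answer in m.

dip-slip = rate × time = 0.0630 mm/yr × 290 ka = 18.27 m
throw = dip-slip × sin(dip) = 18.27 × sin(31°) = 9.41 m

9.41 m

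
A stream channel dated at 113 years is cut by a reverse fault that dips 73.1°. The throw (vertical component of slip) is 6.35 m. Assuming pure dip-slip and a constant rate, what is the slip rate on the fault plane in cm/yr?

5.87 cm/yr

dip-slip = throw / sin(dip) = 6.35 m / sin(73.1°) = 6.637 m
rate = 6.637 m / 113 years = 0.0587 m/yr = 5.87 cm/yr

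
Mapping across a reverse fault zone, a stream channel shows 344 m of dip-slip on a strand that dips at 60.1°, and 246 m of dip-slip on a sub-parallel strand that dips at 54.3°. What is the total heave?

heave_A = 344 × cos(60.1°) = 171.5 m
heave_B = 246 × cos(54.3°) = 143.6 m
total = 171.5 + 143.6 = 315 m

315 m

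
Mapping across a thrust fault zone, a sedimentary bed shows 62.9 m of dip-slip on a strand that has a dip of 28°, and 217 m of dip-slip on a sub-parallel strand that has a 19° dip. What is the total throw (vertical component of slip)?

throw_A = 62.9 × sin(28°) = 29.53 m
throw_B = 217 × sin(19°) = 70.65 m
total = 29.53 + 70.65 = 100 m

100 m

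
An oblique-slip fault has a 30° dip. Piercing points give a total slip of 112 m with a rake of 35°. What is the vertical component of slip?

32.1 m

dip-slip = net slip × sin(rake) = 112 m × sin(35°) = 64.24 m
throw = dip-slip × sin(dip) = 64.24 × sin(30°) = 32.1 m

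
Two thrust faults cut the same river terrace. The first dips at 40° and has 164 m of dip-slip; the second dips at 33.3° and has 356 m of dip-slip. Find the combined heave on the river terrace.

423 m

heave_A = 164 × cos(40°) = 125.6 m
heave_B = 356 × cos(33.3°) = 297.5 m
total = 125.6 + 297.5 = 423 m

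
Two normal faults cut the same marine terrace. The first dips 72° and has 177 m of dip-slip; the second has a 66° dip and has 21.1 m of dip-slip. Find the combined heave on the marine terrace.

heave_A = 177 × cos(72°) = 54.70 m
heave_B = 21.1 × cos(66°) = 8.582 m
total = 54.70 + 8.582 = 63.3 m

63.3 m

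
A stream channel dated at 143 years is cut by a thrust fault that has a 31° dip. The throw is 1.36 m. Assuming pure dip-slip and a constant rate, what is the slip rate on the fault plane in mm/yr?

18.5 mm/yr

dip-slip = throw / sin(dip) = 1.36 m / sin(31°) = 2.641 m
rate = 2.641 m / 143 years = 0.0185 m/yr = 18.5 mm/yr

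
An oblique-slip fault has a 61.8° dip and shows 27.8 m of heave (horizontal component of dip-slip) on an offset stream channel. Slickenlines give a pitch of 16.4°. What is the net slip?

208 m

dip-slip = heave / cos(dip) = 27.8 / cos(61.8°) = 58.83 m
net slip = dip-slip / sin(rake) = 58.83 / sin(16.4°) = 208 m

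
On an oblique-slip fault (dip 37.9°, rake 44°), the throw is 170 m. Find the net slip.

dip-slip = throw / sin(dip) = 170 / sin(37.9°) = 276.7 m
net slip = dip-slip / sin(rake) = 276.7 / sin(44°) = 398 m

398 m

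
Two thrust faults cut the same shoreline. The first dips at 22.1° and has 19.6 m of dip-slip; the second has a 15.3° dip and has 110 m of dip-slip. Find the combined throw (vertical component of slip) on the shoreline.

36.4 m

throw_A = 19.6 × sin(22.1°) = 7.374 m
throw_B = 110 × sin(15.3°) = 29.03 m
total = 7.374 + 29.03 = 36.4 m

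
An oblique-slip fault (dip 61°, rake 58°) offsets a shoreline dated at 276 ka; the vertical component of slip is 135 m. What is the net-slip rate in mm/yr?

0.659 mm/yr

dip-slip = throw / sin(dip) = 135 / sin(61°) = 154.4 m
net slip = dip-slip / sin(rake) = 154.4 / sin(58°) = 182 m
rate = 182 m / 276 ka = 0.000659 m/yr = 0.659 mm/yr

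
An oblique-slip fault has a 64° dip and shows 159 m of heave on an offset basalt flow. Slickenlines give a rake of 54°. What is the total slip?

448 m

dip-slip = heave / cos(dip) = 159 / cos(64°) = 362.7 m
net slip = dip-slip / sin(rake) = 362.7 / sin(54°) = 448 m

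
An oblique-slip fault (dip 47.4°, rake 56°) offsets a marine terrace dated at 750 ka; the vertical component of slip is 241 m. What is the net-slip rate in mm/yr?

0.527 mm/yr

dip-slip = throw / sin(dip) = 241 / sin(47.4°) = 327.4 m
net slip = dip-slip / sin(rake) = 327.4 / sin(56°) = 394.9 m
rate = 394.9 m / 750 ka = 0.000527 m/yr = 0.527 mm/yr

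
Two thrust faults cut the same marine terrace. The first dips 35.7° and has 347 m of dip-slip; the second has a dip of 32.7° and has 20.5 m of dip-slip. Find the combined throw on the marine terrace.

throw_A = 347 × sin(35.7°) = 202.5 m
throw_B = 20.5 × sin(32.7°) = 11.07 m
total = 202.5 + 11.07 = 214 m

214 m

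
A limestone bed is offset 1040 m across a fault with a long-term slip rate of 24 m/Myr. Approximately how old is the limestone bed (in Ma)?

43.3 Ma

age = offset / rate = 1040 m / (24 m/Myr) = 4.33e+07 yr = 43.3 Ma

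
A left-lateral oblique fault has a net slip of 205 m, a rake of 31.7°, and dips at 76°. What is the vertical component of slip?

105 m

dip-slip = net slip × sin(rake) = 205 m × sin(31.7°) = 107.7 m
throw = dip-slip × sin(dip) = 107.7 × sin(76°) = 105 m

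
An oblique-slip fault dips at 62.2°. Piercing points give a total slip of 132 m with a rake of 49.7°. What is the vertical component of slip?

89.1 m

dip-slip = net slip × sin(rake) = 132 m × sin(49.7°) = 100.7 m
throw = dip-slip × sin(dip) = 100.7 × sin(62.2°) = 89.1 m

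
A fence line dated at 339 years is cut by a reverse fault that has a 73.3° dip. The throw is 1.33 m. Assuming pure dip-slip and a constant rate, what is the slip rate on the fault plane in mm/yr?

dip-slip = throw / sin(dip) = 1.33 m / sin(73.3°) = 1.389 m
rate = 1.389 m / 339 years = 0.00410 m/yr = 4.10 mm/yr

4.10 mm/yr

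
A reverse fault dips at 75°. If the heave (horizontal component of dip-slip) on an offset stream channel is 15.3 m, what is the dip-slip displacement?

dip-slip = heave / cos(dip) = 15.3 / cos(75°) = 59.1 m

59.1 m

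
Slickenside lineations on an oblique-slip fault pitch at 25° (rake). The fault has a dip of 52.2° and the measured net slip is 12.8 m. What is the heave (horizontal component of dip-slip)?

dip-slip = net slip × sin(rake) = 12.8 m × sin(25°) = 5.410 m
heave = dip-slip × cos(dip) = 5.410 × cos(52.2°) = 3.32 m

3.32 m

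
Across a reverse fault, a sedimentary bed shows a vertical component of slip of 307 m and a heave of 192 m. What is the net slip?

net slip = √(throw² + heave²) = √(307² + 192²) = 362 m

362 m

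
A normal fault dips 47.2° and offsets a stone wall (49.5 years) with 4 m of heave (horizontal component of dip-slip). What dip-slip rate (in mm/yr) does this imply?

119 mm/yr

dip-slip = heave / cos(dip) = 4 m / cos(47.2°) = 5.887 m
rate = 5.887 m / 49.5 years = 0.119 m/yr = 119 mm/yr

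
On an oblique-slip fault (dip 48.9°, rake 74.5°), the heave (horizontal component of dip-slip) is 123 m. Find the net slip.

dip-slip = heave / cos(dip) = 123 / cos(48.9°) = 187.1 m
net slip = dip-slip / sin(rake) = 187.1 / sin(74.5°) = 194 m

194 m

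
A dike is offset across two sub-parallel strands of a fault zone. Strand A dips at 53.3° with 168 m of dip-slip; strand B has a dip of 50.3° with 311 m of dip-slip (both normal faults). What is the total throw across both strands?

374 m

throw_A = 168 × sin(53.3°) = 134.7 m
throw_B = 311 × sin(50.3°) = 239.3 m
total = 134.7 + 239.3 = 374 m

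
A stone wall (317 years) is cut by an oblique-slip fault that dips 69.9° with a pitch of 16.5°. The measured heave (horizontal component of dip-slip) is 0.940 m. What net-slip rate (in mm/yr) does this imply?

30.4 mm/yr

dip-slip = heave / cos(dip) = 0.940 / cos(69.9°) = 2.735 m
net slip = dip-slip / sin(rake) = 2.735 / sin(16.5°) = 9.631 m
rate = 9.631 m / 317 years = 0.0304 m/yr = 30.4 mm/yr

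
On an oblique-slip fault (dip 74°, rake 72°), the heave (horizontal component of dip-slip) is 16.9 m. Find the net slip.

dip-slip = heave / cos(dip) = 16.9 / cos(74°) = 61.31 m
net slip = dip-slip / sin(rake) = 61.31 / sin(72°) = 64.5 m

64.5 m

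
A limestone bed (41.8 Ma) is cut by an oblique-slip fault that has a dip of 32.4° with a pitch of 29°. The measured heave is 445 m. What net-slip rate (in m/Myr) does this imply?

26 m/Myr

dip-slip = heave / cos(dip) = 445 / cos(32.4°) = 527 m
net slip = dip-slip / sin(rake) = 527 / sin(29°) = 1087 m
rate = 1087 m / 41.8 Ma = 0.0000260 m/yr = 26 m/Myr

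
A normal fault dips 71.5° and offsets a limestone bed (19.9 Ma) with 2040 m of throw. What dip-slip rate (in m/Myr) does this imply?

dip-slip = throw / sin(dip) = 2040 m / sin(71.5°) = 2151 m
rate = 2151 m / 19.9 Ma = 0.000108 m/yr = 108 m/Myr

108 m/Myr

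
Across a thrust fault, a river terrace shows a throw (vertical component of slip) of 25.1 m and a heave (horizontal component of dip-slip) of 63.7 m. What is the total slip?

68.5 m

net slip = √(throw² + heave²) = √(25.1² + 63.7²) = 68.5 m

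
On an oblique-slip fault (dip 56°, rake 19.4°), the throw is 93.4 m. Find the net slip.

dip-slip = throw / sin(dip) = 93.4 / sin(56°) = 112.7 m
net slip = dip-slip / sin(rake) = 112.7 / sin(19.4°) = 339 m

339 m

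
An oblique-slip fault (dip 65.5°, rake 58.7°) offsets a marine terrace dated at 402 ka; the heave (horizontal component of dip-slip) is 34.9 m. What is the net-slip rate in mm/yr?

dip-slip = heave / cos(dip) = 34.9 / cos(65.5°) = 84.16 m
net slip = dip-slip / sin(rake) = 84.16 / sin(58.7°) = 98.49 m
rate = 98.49 m / 402 ka = 0.000245 m/yr = 0.245 mm/yr

0.245 mm/yr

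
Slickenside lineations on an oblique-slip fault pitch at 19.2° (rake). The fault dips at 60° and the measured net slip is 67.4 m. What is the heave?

dip-slip = net slip × sin(rake) = 67.4 m × sin(19.2°) = 22.17 m
heave = dip-slip × cos(dip) = 22.17 × cos(60°) = 11.1 m

11.1 m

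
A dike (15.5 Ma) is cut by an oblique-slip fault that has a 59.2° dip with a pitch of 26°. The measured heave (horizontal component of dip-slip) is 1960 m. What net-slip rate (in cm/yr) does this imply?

0.0563 cm/yr

dip-slip = heave / cos(dip) = 1960 / cos(59.2°) = 3828 m
net slip = dip-slip / sin(rake) = 3828 / sin(26°) = 8732 m
rate = 8732 m / 15.5 Ma = 0.000563 m/yr = 0.0563 cm/yr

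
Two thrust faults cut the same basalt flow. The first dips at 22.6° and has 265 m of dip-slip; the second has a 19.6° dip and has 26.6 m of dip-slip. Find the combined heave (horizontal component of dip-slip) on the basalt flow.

270 m

heave_A = 265 × cos(22.6°) = 244.7 m
heave_B = 26.6 × cos(19.6°) = 25.06 m
total = 244.7 + 25.06 = 270 m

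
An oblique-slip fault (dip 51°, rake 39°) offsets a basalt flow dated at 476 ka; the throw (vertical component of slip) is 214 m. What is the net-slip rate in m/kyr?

0.919 m/kyr

dip-slip = throw / sin(dip) = 214 / sin(51°) = 275.4 m
net slip = dip-slip / sin(rake) = 275.4 / sin(39°) = 437.6 m
rate = 437.6 m / 476 ka = 0.000919 m/yr = 0.919 m/kyr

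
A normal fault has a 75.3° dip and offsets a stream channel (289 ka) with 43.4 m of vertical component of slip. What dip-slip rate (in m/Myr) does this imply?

155 m/Myr

dip-slip = throw / sin(dip) = 43.4 m / sin(75.3°) = 44.87 m
rate = 44.87 m / 289 ka = 0.000155 m/yr = 155 m/Myr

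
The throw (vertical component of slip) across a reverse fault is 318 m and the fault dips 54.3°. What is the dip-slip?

dip-slip = throw / sin(dip) = 318 / sin(54.3°) = 392 m

392 m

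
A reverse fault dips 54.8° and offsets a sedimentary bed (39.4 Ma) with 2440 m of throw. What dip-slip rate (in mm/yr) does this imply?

0.0758 mm/yr

dip-slip = throw / sin(dip) = 2440 m / sin(54.8°) = 2986 m
rate = 2986 m / 39.4 Ma = 0.0000758 m/yr = 0.0758 mm/yr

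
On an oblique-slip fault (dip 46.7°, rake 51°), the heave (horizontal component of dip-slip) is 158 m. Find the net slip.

dip-slip = heave / cos(dip) = 158 / cos(46.7°) = 230.4 m
net slip = dip-slip / sin(rake) = 230.4 / sin(51°) = 296 m

296 m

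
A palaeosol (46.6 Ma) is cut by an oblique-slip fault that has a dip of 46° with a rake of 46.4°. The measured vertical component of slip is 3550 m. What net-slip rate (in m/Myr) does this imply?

dip-slip = throw / sin(dip) = 3550 / sin(46°) = 4935 m
net slip = dip-slip / sin(rake) = 4935 / sin(46.4°) = 6815 m
rate = 6815 m / 46.6 Ma = 0.000146 m/yr = 146 m/Myr

146 m/Myr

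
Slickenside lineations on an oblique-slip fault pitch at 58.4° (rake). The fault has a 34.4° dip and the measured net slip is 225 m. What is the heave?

dip-slip = net slip × sin(rake) = 225 m × sin(58.4°) = 191.6 m
heave = dip-slip × cos(dip) = 191.6 × cos(34.4°) = 158 m

158 m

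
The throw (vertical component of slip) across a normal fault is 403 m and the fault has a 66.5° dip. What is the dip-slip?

dip-slip = throw / sin(dip) = 403 / sin(66.5°) = 439 m

439 m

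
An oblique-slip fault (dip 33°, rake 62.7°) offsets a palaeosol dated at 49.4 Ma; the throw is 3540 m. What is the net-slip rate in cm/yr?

0.0148 cm/yr

dip-slip = throw / sin(dip) = 3540 / sin(33°) = 6500 m
net slip = dip-slip / sin(rake) = 6500 / sin(62.7°) = 7314 m
rate = 7314 m / 49.4 Ma = 0.000148 m/yr = 0.0148 cm/yr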